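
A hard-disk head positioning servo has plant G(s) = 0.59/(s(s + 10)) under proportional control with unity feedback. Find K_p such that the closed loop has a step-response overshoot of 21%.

From %OS = 100·exp(−πζ/√(1−ζ²)) = 21%, ζ = −ln(0.21)/√(π²+ln²(0.21)) = 0.4449.
Characteristic equation s² + 10s + 0.59K_p = 0 gives ζ = 10/(2√(0.59K_p)).
Setting ζ = 0.4449: √(0.59K_p) = 10/(2·0.4449) = 11.24, so K_p = 126.3/0.59 = 214.

K_p = 214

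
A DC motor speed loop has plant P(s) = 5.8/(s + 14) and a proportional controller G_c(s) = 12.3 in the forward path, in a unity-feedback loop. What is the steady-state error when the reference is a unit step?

0.164

The loop is type 0. Static position error constant K_pos = G_c(0)·P(0) = 12.3·0.4143 = 5.096.
Steady-state error to a unit step: e_ss = 1/(1+K_pos) = 1/6.096 = 0.164.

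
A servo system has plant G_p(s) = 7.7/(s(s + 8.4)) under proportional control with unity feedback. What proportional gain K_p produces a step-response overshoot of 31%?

From %OS = 100·exp(−πζ/√(1−ζ²)) = 31%, ζ = −ln(0.31)/√(π²+ln²(0.31)) = 0.3493.
Characteristic equation s² + 8.4s + 7.7K_p = 0 gives ζ = 8.4/(2√(7.7K_p)).
Setting ζ = 0.3493: √(7.7K_p) = 8.4/(2·0.3493) = 12.02, so K_p = 144.6/7.7 = 18.8.

K_p = 18.8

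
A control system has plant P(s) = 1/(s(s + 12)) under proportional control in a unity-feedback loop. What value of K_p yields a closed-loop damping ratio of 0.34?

K_p = 311

Closed-loop characteristic equation: s² + 12s + K_p·1 = 0.
So ω_n = √(1K_p) and 2ζω_n = 12, giving ζ = 12/(2√(1K_p)).
Setting ζ = 0.34: √(1K_p) = 12/(2·0.34) = 17.65, so K_p = 311.4/1 = 311.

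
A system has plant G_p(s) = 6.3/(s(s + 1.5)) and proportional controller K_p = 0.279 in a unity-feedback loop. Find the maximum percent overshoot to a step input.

11.6%

The closed-loop denominator s² + 1.5s + 1.758 gives ω_n = √1.758 = 1.326 and ζ = 1.5/(2ω_n) = 0.5657.
%OS = 100·exp(−πζ/√(1−ζ²)) = 100·exp(−π·0.5657/√0.68) = 11.6%.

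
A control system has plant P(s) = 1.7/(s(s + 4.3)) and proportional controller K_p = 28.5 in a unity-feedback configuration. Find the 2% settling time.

T_s ≈ 1.86 s

The closed-loop denominator s² + 4.3s + 48.45 gives ω_n = √48.45 = 6.961 and ζ = 4.3/(2ω_n) = 0.3089.
2% settling time T_s ≈ 4/(ζω_n) = 4/2.15 = 1.86 s.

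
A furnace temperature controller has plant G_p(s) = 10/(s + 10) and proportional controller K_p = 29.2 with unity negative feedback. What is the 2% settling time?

Closed-loop transfer function: T(s) = K_p·G_p(s)/(1 + K_p·G_p(s)) = 292/(s + 10 + 292) = 292/(s + 302).
Time constant τ = 1/302 = 0.003311 s, so the 2% settling time is about 4τ = 0.0132 s.

T_s ≈ 0.0132 s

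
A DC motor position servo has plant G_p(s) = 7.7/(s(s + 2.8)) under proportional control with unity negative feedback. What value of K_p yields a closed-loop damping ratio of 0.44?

Closed-loop characteristic equation: s² + 2.8s + K_p·7.7 = 0.
So ω_n = √(7.7K_p) and 2ζω_n = 2.8, giving ζ = 2.8/(2√(7.7K_p)).
Setting ζ = 0.44: √(7.7K_p) = 2.8/(2·0.44) = 3.182, so K_p = 10.12/7.7 = 1.31.

K_p = 1.31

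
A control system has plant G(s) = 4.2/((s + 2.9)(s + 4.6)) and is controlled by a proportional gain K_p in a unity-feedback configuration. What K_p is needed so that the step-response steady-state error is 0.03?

K_p = 103

For a type-0 loop with proportional control, e_ss = 1/(1 + K_p·G(0)).
G(0) = 0.3148. Require 1/(1 + K_p·0.3148) = 0.03, so 1 + 0.3148·K_p = 33.33.
K_p = (33.33 − 1)/0.3148 = 103.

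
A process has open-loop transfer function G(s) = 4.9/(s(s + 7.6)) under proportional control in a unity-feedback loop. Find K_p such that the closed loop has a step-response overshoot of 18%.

From %OS = 100·exp(−πζ/√(1−ζ²)) = 18%, ζ = −ln(0.18)/√(π²+ln²(0.18)) = 0.4791.
Characteristic equation s² + 7.6s + 4.9K_p = 0 gives ζ = 7.6/(2√(4.9K_p)).
Setting ζ = 0.4791: √(4.9K_p) = 7.6/(2·0.4791) = 7.931, so K_p = 62.91/4.9 = 12.8.

K_p = 12.8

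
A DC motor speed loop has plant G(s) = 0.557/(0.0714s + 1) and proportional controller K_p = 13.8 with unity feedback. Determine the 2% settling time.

T_s ≈ 0.0329 s

Closed loop: T(s) = K_p·G/(1+K_p·G) = 7.687/(0.0714s + 1 + 7.687), with pole at s = −(1 + 7.687)/0.0714 = −121.7.
τ = 1/121.7 = 0.00822 s, so 2% settling time ≈ 4τ = 0.0329 s.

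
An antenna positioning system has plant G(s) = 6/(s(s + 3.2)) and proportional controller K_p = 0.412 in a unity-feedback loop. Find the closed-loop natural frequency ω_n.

ω_n = 1.57 rad/s

With unity feedback the closed-loop characteristic equation is s² + 3.2s + 0.412·6 = s² + 3.2s + 2.472 = 0.
So ω_n² = 2.472 ⇒ ω_n = 1.572 rad/s, and ζ = 3.2/(2ω_n) = 1.02.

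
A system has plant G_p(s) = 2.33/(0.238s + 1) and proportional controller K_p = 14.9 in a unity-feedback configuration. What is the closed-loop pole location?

Closed loop: T(s) = K_p·G_p/(1+K_p·G_p) = 34.72/(0.238s + 1 + 34.72), with pole at s = −(1 + 34.72)/0.238 = −150.1.

s = -150.1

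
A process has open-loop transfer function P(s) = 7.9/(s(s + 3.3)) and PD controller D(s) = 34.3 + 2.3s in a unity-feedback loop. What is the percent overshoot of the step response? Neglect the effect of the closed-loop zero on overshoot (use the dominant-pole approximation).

Forward path: (34.3 + 2.3s)·7.9/(s(s+3.3)). The closed-loop characteristic equation is s² + (3.3 + 7.9·2.3)s + 7.9·34.3 = 0.
That is s² + 21.47s + 271 = 0, so ω_n = 16.46 rad/s and ζ = 21.47/(2·16.46) = 0.6521.
%OS = 100·exp(−πζ/√(1−ζ²)) = 6.7%.

6.7%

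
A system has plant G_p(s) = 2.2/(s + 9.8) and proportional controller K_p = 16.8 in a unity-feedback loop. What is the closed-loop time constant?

τ = 0.0214 s

Closed-loop transfer function: T(s) = K_p·G_p(s)/(1 + K_p·G_p(s)) = 36.96/(s + 9.8 + 36.96) = 36.96/(s + 46.76).
Time constant τ = 1/46.76 = 0.0214 s.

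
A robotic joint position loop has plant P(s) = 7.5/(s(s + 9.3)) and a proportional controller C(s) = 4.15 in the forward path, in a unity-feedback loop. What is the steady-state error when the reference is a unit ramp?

0.299

The loop has one pole at the origin (type 1). Velocity error constant K_v = lim_{s→0} s·C(s)P(s) = 4.15·7.5/9.3 = 3.347.
Steady-state error to a unit ramp: e_ss = 1/K_v = 0.299.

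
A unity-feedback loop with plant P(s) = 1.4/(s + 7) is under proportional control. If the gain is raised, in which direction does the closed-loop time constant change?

decrease

Closed-loop pole is at s = −(7+K_p·1.4); larger K_p moves it further left, so τ = 1/(7+K_p·1.4) decreases.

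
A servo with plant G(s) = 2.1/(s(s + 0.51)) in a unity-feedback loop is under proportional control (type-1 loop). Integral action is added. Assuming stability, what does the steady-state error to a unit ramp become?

0

The integrator raises the loop to type 2, so K_v → ∞ and e_ss to a ramp is zero.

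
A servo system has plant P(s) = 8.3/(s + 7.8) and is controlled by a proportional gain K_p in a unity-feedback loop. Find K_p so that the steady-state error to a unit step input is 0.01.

K_p = 93

For a type-0 loop with proportional control, e_ss = 1/(1 + K_p·P(0)).
P(0) = 1.064. Require 1/(1 + K_p·1.064) = 0.01, so 1 + 1.064·K_p = 100.
K_p = (100 − 1)/1.064 = 93.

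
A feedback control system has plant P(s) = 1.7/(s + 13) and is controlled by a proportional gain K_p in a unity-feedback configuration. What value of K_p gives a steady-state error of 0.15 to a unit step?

K_p = 43.3

Steady-state error for a unit step on this type-0 loop is 1/(1 + K_p·P(0)).
P(0) = 0.1308. Require 1/(1 + K_p·0.1308) = 0.15, so 1 + 0.1308·K_p = 6.667.
K_p = (6.667 − 1)/0.1308 = 43.3.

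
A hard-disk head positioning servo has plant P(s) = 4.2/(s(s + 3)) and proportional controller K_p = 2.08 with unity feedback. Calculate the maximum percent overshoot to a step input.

Closed-loop characteristic equation: s² + 3s + 8.736 = 0, so ω_n = 2.956 rad/s and ζ = 3/(2·2.956) = 0.5075.
%OS = 100·exp(−πζ/√(1−ζ²)) = 100·exp(−π·0.5075/√0.7424) = 15.7%.

15.7%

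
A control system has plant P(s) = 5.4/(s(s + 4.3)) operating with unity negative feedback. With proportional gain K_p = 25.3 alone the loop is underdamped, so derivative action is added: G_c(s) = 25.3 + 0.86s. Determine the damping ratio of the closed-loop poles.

Forward path: (25.3 + 0.86s)·5.4/(s(s+4.3)). The closed-loop characteristic equation is s² + (4.3 + 5.4·0.86)s + 5.4·25.3 = 0.
That is s² + 8.944s + 136.6 = 0, so ω_n = 11.69 rad/s and ζ = 8.944/(2·11.69) = 0.3826.

ζ = 0.383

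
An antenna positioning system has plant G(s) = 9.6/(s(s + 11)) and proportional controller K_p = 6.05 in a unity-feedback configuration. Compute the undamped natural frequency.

With unity feedback the closed-loop characteristic equation is s² + 11s + 6.05·9.6 = s² + 11s + 58.08 = 0.
Matching s² + 2ζω_n s + ω_n²: ω_n = √58.08 = 7.621 rad/s and 2ζω_n = 11, so ζ = 11/(2·7.621) = 0.722.

ω_n = 7.62 rad/s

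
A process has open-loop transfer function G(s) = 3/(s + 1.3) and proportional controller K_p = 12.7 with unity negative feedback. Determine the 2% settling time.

Closed-loop transfer function: T(s) = K_p·G(s)/(1 + K_p·G(s)) = 38.1/(s + 1.3 + 38.1) = 38.1/(s + 39.4).
Time constant τ = 1/39.4 = 0.02538 s, so the 2% settling time is about 4τ = 0.102 s.

T_s ≈ 0.102 s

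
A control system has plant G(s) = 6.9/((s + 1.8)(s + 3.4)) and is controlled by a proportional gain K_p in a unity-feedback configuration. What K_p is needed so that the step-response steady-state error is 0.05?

The loop is type 0, so e_ss(step) = 1/(1 + K_pos) with K_pos = K_p·G(0).
G(0) = 1.127. Require 1/(1 + K_p·1.127) = 0.05, so 1 + 1.127·K_p = 20.
K_p = (20 − 1)/1.127 = 16.9.

K_p = 16.9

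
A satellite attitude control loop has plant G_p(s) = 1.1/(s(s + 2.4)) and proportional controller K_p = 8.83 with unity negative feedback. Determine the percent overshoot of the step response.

The closed-loop denominator s² + 2.4s + 9.713 gives ω_n = √9.713 = 3.117 and ζ = 2.4/(2ω_n) = 0.385.
%OS = 100·exp(−πζ/√(1−ζ²)) = 100·exp(−π·0.385/√0.8517) = 27%.

27%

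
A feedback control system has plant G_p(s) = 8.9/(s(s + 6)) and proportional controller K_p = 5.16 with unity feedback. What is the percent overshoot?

21.2%

Closed-loop characteristic equation: s² + 6s + 45.92 = 0, so ω_n = 6.777 rad/s and ζ = 6/(2·6.777) = 0.4427.
%OS = 100·exp(−πζ/√(1−ζ²)) = 100·exp(−π·0.4427/√0.804) = 21.2%.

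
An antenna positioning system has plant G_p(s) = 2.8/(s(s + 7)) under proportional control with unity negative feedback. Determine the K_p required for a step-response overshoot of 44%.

K_p = 68.4

From %OS = 100·exp(−πζ/√(1−ζ²)) = 44%, ζ = −ln(0.44)/√(π²+ln²(0.44)) = 0.2528.
Characteristic equation s² + 7s + 2.8K_p = 0 gives ζ = 7/(2√(2.8K_p)).
Setting ζ = 0.2528: √(2.8K_p) = 7/(2·0.2528) = 13.84, so K_p = 191.6/2.8 = 68.4.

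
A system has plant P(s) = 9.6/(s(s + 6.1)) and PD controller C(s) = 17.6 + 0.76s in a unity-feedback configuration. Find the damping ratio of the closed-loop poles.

Forward path: (17.6 + 0.76s)·9.6/(s(s+6.1)). The closed-loop characteristic equation is s² + (6.1 + 9.6·0.76)s + 9.6·17.6 = 0.
That is s² + 13.4s + 169 = 0, so ω_n = 13 rad/s and ζ = 13.4/(2·13) = 0.5153.

ζ = 0.515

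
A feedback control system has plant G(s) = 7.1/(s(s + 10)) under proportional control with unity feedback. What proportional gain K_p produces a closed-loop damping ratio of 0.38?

Closed-loop characteristic equation: s² + 10s + K_p·7.1 = 0.
So ω_n = √(7.1K_p) and 2ζω_n = 10, giving ζ = 10/(2√(7.1K_p)).
Setting ζ = 0.38: √(7.1K_p) = 10/(2·0.38) = 13.16, so K_p = 173.1/7.1 = 24.4.

K_p = 24.4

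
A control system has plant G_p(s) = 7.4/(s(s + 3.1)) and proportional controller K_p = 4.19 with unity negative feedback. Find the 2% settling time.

From 1 + K_pG_p(s) = 0: s² + 3.1s + 31.01 = 0 ⇒ ω_n = 5.568, ζ = 0.2784.
2% settling time T_s ≈ 4/(ζω_n) = 4/1.55 = 2.58 s.

T_s ≈ 2.58 s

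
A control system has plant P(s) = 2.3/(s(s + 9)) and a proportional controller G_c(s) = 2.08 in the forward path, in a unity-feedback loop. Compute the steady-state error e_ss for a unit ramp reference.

1.88

The loop has one pole at the origin (type 1). Velocity error constant K_v = lim_{s→0} s·G_c(s)P(s) = 2.08·2.3/9 = 0.5316.
Steady-state error to a unit ramp: e_ss = 1/K_v = 1.88.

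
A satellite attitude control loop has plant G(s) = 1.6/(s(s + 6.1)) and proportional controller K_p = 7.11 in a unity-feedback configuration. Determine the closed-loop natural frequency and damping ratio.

1 + K_p·G(s) = 0 gives s² + 6.1s + 11.38 = 0.
Matching s² + 2ζω_n s + ω_n²: ω_n = √11.38 = 3.373 rad/s and 2ζω_n = 6.1, so ζ = 6.1/(2·3.373) = 0.904.

ω_n = 3.37 rad/s, ζ = 0.904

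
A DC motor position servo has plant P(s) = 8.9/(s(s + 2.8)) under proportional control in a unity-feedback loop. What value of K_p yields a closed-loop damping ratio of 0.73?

Closed-loop characteristic equation: s² + 2.8s + K_p·8.9 = 0.
So ω_n = √(8.9K_p) and 2ζω_n = 2.8, giving ζ = 2.8/(2√(8.9K_p)).
Setting ζ = 0.73: √(8.9K_p) = 2.8/(2·0.73) = 1.918, so K_p = 3.678/8.9 = 0.413.

K_p = 0.413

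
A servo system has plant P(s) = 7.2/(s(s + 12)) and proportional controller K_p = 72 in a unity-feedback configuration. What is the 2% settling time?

T_s ≈ 0.667 s

The closed-loop denominator s² + 12s + 518.4 gives ω_n = √518.4 = 22.77 and ζ = 12/(2ω_n) = 0.2635.
2% settling time T_s ≈ 4/(ζω_n) = 4/6 = 0.667 s.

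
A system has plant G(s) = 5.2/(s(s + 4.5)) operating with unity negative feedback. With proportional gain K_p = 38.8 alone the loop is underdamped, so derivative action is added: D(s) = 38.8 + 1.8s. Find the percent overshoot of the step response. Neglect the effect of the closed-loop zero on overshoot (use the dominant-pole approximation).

17.3%

Forward path: (38.8 + 1.8s)·5.2/(s(s+4.5)). The closed-loop characteristic equation is s² + (4.5 + 5.2·1.8)s + 5.2·38.8 = 0.
That is s² + 13.86s + 201.8 = 0, so ω_n = 14.2 rad/s and ζ = 13.86/(2·14.2) = 0.4879.
%OS = 100·exp(−πζ/√(1−ζ²)) = 17.3%.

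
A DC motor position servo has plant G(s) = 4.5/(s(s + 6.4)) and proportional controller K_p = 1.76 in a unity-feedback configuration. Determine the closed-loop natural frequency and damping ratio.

ω_n = 2.81 rad/s, ζ = 1.14

The closed-loop denominator is s(s+6.4) + 1.76·4.5 = s² + 6.4s + 7.92.
Matching s² + 2ζω_n s + ω_n²: ω_n = √7.92 = 2.814 rad/s and 2ζω_n = 6.4, so ζ = 6.4/(2·2.814) = 1.14.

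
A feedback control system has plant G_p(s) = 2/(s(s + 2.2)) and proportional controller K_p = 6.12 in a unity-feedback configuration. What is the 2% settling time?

T_s ≈ 3.64 s

Closed-loop characteristic equation: s² + 2.2s + 12.24 = 0, so ω_n = 3.499 rad/s and ζ = 2.2/(2·3.499) = 0.3144.
2% settling time T_s ≈ 4/(ζω_n) = 4/1.1 = 3.64 s.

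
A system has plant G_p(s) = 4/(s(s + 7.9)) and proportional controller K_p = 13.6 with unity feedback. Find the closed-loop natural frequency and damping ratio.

The closed-loop denominator is s(s+7.9) + 13.6·4 = s² + 7.9s + 54.4.
Matching s² + 2ζω_n s + ω_n²: ω_n = √54.4 = 7.376 rad/s and 2ζω_n = 7.9, so ζ = 7.9/(2·7.376) = 0.536.

ω_n = 7.38 rad/s, ζ = 0.536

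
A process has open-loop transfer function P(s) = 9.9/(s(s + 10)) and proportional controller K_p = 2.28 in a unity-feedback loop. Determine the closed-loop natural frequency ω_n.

With unity feedback the closed-loop characteristic equation is s² + 10s + 2.28·9.9 = s² + 10s + 22.57 = 0.
Matching s² + 2ζω_n s + ω_n²: ω_n = √22.57 = 4.751 rad/s and 2ζω_n = 10, so ζ = 10/(2·4.751) = 1.05.

ω_n = 4.75 rad/s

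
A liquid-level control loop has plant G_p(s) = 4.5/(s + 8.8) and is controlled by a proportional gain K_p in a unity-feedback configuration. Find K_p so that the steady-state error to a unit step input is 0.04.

For a type-0 loop with proportional control, e_ss = 1/(1 + K_p·G_p(0)).
G_p(0) = 0.5114. Require 1/(1 + K_p·0.5114) = 0.04, so 1 + 0.5114·K_p = 25.
K_p = (25 − 1)/0.5114 = 46.9.

K_p = 46.9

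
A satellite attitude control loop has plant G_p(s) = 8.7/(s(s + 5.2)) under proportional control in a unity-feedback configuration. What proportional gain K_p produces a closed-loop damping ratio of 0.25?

K_p = 12.4

Closed-loop characteristic equation: s² + 5.2s + K_p·8.7 = 0.
So ω_n = √(8.7K_p) and 2ζω_n = 5.2, giving ζ = 5.2/(2√(8.7K_p)).
Setting ζ = 0.25: √(8.7K_p) = 5.2/(2·0.25) = 10.4, so K_p = 108.2/8.7 = 12.4.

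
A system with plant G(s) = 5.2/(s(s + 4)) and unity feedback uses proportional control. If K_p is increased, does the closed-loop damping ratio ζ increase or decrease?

ζ = 4/(2√(5.2K_p)); increasing K_p raises the denominator, so ζ falls.

decrease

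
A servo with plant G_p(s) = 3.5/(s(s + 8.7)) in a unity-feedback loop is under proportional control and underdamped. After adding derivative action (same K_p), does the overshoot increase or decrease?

With PD the characteristic equation becomes s² + (a + K·K_d)s + K·K_p = 0; the damping term grows, ζ rises, overshoot falls.

decrease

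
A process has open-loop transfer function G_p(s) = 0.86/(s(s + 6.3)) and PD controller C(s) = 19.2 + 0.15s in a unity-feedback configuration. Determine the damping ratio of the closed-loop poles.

Forward path: (19.2 + 0.15s)·0.86/(s(s+6.3)). The closed-loop characteristic equation is s² + (6.3 + 0.86·0.15)s + 0.86·19.2 = 0.
That is s² + 6.429s + 16.51 = 0, so ω_n = 4.063 rad/s and ζ = 6.429/(2·4.063) = 0.7911.

ζ = 0.791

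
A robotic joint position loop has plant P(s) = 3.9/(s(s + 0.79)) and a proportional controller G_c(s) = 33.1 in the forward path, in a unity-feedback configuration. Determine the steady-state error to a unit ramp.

The loop has one pole at the origin (type 1). Velocity error constant K_v = lim_{s→0} s·G_c(s)P(s) = 33.1·3.9/0.79 = 163.4.
Steady-state error to a unit ramp: e_ss = 1/K_v = 0.00612.

0.00612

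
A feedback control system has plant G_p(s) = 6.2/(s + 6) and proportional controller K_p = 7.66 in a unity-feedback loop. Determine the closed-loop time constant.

τ = 0.0187 s

Closed-loop transfer function: T(s) = K_p·G_p(s)/(1 + K_p·G_p(s)) = 47.49/(s + 6 + 47.49) = 47.49/(s + 53.49).
Time constant τ = 1/53.49 = 0.0187 s.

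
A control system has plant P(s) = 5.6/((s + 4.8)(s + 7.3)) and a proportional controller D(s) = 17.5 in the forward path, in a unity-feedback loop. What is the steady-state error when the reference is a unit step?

The loop is type 0. Static position error constant K_pos = D(0)·P(0) = 17.5·0.1598 = 2.797.
Steady-state error to a unit step: e_ss = 1/(1+K_pos) = 1/3.797 = 0.263.

0.263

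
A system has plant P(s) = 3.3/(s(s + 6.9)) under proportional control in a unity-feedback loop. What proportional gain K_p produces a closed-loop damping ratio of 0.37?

Closed-loop characteristic equation: s² + 6.9s + K_p·3.3 = 0.
So ω_n = √(3.3K_p) and 2ζω_n = 6.9, giving ζ = 6.9/(2√(3.3K_p)).
Setting ζ = 0.37: √(3.3K_p) = 6.9/(2·0.37) = 9.324, so K_p = 86.94/3.3 = 26.3.

K_p = 26.3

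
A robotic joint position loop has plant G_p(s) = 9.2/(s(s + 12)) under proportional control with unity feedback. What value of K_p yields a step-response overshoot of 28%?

From %OS = 100·exp(−πζ/√(1−ζ²)) = 28%, ζ = −ln(0.28)/√(π²+ln²(0.28)) = 0.3755.
Characteristic equation s² + 12s + 9.2K_p = 0 gives ζ = 12/(2√(9.2K_p)).
Setting ζ = 0.3755: √(9.2K_p) = 12/(2·0.3755) = 15.98, so K_p = 255.3/9.2 = 27.7.

K_p = 27.7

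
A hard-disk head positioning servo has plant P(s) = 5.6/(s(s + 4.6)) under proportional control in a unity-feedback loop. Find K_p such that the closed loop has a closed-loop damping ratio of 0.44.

Closed-loop characteristic equation: s² + 4.6s + K_p·5.6 = 0.
So ω_n = √(5.6K_p) and 2ζω_n = 4.6, giving ζ = 4.6/(2√(5.6K_p)).
Setting ζ = 0.44: √(5.6K_p) = 4.6/(2·0.44) = 5.227, so K_p = 27.32/5.6 = 4.88.

K_p = 4.88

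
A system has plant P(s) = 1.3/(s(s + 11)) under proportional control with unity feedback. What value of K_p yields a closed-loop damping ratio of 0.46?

K_p = 110

Closed-loop characteristic equation: s² + 11s + K_p·1.3 = 0.
So ω_n = √(1.3K_p) and 2ζω_n = 11, giving ζ = 11/(2√(1.3K_p)).
Setting ζ = 0.46: √(1.3K_p) = 11/(2·0.46) = 11.96, so K_p = 143/1.3 = 110.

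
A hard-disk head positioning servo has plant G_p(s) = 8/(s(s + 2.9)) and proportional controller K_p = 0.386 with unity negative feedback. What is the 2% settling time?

T_s ≈ 2.76 s

From 1 + K_pG_p(s) = 0: s² + 2.9s + 3.088 = 0 ⇒ ω_n = 1.757, ζ = 0.8251.
2% settling time T_s ≈ 4/(ζω_n) = 4/1.45 = 2.76 s.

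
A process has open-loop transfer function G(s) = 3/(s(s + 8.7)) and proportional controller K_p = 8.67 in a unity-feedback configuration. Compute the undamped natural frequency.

ω_n = 5.1 rad/s

The closed-loop denominator is s(s+8.7) + 8.67·3 = s² + 8.7s + 26.01.
So ω_n² = 26.01 ⇒ ω_n = 5.1 rad/s, and ζ = 8.7/(2ω_n) = 0.853.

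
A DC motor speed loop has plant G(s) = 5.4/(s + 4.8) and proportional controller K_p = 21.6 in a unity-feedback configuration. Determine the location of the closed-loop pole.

s = -121.4

Closed-loop transfer function: T(s) = K_p·G(s)/(1 + K_p·G(s)) = 116.6/(s + 4.8 + 116.6) = 116.6/(s + 121.4).
The closed-loop pole is at s = −121.4.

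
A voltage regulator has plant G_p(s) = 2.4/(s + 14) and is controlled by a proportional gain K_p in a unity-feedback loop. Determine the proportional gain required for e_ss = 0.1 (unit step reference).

K_p = 52.5

Steady-state error for a unit step on this type-0 loop is 1/(1 + K_p·G_p(0)).
G_p(0) = 0.1714. Require 1/(1 + K_p·0.1714) = 0.1, so 1 + 0.1714·K_p = 10.
K_p = (10 − 1)/0.1714 = 52.5.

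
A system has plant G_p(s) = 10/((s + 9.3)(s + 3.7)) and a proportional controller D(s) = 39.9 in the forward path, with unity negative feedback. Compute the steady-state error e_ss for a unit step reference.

0.0794

The loop is type 0. Static position error constant K_pos = D(0)·G_p(0) = 39.9·0.2906 = 11.6.
Steady-state error to a unit step: e_ss = 1/(1+K_pos) = 1/12.6 = 0.0794.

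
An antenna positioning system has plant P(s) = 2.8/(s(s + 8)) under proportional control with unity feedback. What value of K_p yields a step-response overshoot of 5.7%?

From %OS = 100·exp(−πζ/√(1−ζ²)) = 5.7%, ζ = −ln(0.057)/√(π²+ln²(0.057)) = 0.6738.
Characteristic equation s² + 8s + 2.8K_p = 0 gives ζ = 8/(2√(2.8K_p)).
Setting ζ = 0.6738: √(2.8K_p) = 8/(2·0.6738) = 5.937, so K_p = 35.24/2.8 = 12.6.

K_p = 12.6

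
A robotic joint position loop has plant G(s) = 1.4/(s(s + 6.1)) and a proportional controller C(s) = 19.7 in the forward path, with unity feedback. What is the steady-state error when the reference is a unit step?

0

The open loop C(s)G(s) has a pole at the origin (type 1), so the static position error constant is infinite and e_ss = 1/(1+∞) = 0.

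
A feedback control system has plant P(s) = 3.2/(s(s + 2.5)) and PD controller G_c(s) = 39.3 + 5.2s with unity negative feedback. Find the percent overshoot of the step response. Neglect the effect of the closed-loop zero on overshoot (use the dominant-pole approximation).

Forward path: (39.3 + 5.2s)·3.2/(s(s+2.5)). The closed-loop characteristic equation is s² + (2.5 + 3.2·5.2)s + 3.2·39.3 = 0.
That is s² + 19.14s + 125.8 = 0, so ω_n = 11.21 rad/s and ζ = 19.14/(2·11.21) = 0.8534.
%OS = 100·exp(−πζ/√(1−ζ²)) = 0.584%.

0.584%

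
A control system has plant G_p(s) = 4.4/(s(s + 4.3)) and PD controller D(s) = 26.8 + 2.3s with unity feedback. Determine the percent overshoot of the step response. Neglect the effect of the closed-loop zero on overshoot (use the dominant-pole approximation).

Forward path: (26.8 + 2.3s)·4.4/(s(s+4.3)). The closed-loop characteristic equation is s² + (4.3 + 4.4·2.3)s + 4.4·26.8 = 0.
That is s² + 14.42s + 117.9 = 0, so ω_n = 10.86 rad/s and ζ = 14.42/(2·10.86) = 0.664.
%OS = 100·exp(−πζ/√(1−ζ²)) = 6.15%.

6.15%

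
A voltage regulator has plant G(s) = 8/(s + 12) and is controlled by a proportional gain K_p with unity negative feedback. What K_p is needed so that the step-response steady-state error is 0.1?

K_p = 13.5

For a type-0 loop with proportional control, e_ss = 1/(1 + K_p·G(0)).
G(0) = 0.6667. Require 1/(1 + K_p·0.6667) = 0.1, so 1 + 0.6667·K_p = 10.
K_p = (10 − 1)/0.6667 = 13.5.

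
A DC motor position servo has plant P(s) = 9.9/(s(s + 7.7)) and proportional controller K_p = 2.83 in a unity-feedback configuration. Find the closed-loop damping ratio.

ζ = 0.727

1 + K_p·P(s) = 0 gives s² + 7.7s + 28.02 = 0.
Matching s² + 2ζω_n s + ω_n²: ω_n = √28.02 = 5.293 rad/s and 2ζω_n = 7.7, so ζ = 7.7/(2·5.293) = 0.727.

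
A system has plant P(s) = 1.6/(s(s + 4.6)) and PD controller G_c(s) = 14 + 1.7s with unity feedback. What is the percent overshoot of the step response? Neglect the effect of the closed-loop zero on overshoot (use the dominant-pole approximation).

Forward path: (14 + 1.7s)·1.6/(s(s+4.6)). The closed-loop characteristic equation is s² + (4.6 + 1.6·1.7)s + 1.6·14 = 0.
That is s² + 7.32s + 22.4 = 0, so ω_n = 4.733 rad/s and ζ = 7.32/(2·4.733) = 0.7733.
%OS = 100·exp(−πζ/√(1−ζ²)) = 2.17%.

2.17%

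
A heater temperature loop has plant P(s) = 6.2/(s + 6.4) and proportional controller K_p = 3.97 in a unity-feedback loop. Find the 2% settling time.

T_s ≈ 0.129 s

Closed-loop transfer function: T(s) = K_p·P(s)/(1 + K_p·P(s)) = 24.61/(s + 6.4 + 24.61) = 24.61/(s + 31.01).
Time constant τ = 1/31.01 = 0.03224 s, so the 2% settling time is about 4τ = 0.129 s.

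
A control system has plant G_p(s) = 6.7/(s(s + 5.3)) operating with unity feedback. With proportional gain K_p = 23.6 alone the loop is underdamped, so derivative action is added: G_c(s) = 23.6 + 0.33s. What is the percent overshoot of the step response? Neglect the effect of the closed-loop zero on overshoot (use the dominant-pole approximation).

Forward path: (23.6 + 0.33s)·6.7/(s(s+5.3)). The closed-loop characteristic equation is s² + (5.3 + 6.7·0.33)s + 6.7·23.6 = 0.
That is s² + 7.511s + 158.1 = 0, so ω_n = 12.57 rad/s and ζ = 7.511/(2·12.57) = 0.2987.
%OS = 100·exp(−πζ/√(1−ζ²)) = 37.4%.

37.4%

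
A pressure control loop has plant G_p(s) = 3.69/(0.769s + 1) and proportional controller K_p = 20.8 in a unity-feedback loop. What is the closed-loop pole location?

Closed loop: T(s) = K_p·G_p/(1+K_p·G_p) = 76.75/(0.769s + 1 + 76.75), with pole at s = −(1 + 76.75)/0.769 = −101.1.

s = -101.1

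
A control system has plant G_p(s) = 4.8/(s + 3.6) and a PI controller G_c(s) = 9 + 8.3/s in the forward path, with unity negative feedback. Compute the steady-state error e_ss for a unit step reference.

0

The open loop G_c(s)G_p(s) has a pole at the origin (type 1), so the static position error constant is infinite and e_ss = 1/(1+∞) = 0.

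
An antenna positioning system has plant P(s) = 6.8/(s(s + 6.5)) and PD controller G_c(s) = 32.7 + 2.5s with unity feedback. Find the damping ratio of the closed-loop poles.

Forward path: (32.7 + 2.5s)·6.8/(s(s+6.5)). The closed-loop characteristic equation is s² + (6.5 + 6.8·2.5)s + 6.8·32.7 = 0.
That is s² + 23.5s + 222.4 = 0, so ω_n = 14.91 rad/s and ζ = 23.5/(2·14.91) = 0.788.

ζ = 0.788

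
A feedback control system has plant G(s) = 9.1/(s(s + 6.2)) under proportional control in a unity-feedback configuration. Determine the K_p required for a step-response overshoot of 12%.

K_p = 3.37

From %OS = 100·exp(−πζ/√(1−ζ²)) = 12%, ζ = −ln(0.12)/√(π²+ln²(0.12)) = 0.5594.
Characteristic equation s² + 6.2s + 9.1K_p = 0 gives ζ = 6.2/(2√(9.1K_p)).
Setting ζ = 0.5594: √(9.1K_p) = 6.2/(2·0.5594) = 5.541, so K_p = 30.71/9.1 = 3.37.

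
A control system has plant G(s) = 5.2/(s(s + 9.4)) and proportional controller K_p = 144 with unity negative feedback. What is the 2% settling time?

Closed-loop characteristic equation: s² + 9.4s + 748.8 = 0, so ω_n = 27.36 rad/s and ζ = 9.4/(2·27.36) = 0.1718.
2% settling time T_s ≈ 4/(ζω_n) = 4/4.7 = 0.851 s.

T_s ≈ 0.851 s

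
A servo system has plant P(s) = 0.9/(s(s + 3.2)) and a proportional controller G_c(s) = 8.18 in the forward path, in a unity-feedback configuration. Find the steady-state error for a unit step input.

The open loop G_c(s)P(s) has a pole at the origin (type 1), so the static position error constant is infinite and e_ss = 1/(1+∞) = 0.

0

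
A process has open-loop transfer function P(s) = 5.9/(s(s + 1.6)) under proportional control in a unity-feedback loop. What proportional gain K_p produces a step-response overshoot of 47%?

K_p = 1.99

From %OS = 100·exp(−πζ/√(1−ζ²)) = 47%, ζ = −ln(0.47)/√(π²+ln²(0.47)) = 0.2337.
Characteristic equation s² + 1.6s + 5.9K_p = 0 gives ζ = 1.6/(2√(5.9K_p)).
Setting ζ = 0.2337: √(5.9K_p) = 1.6/(2·0.2337) = 3.424, so K_p = 11.72/5.9 = 1.99.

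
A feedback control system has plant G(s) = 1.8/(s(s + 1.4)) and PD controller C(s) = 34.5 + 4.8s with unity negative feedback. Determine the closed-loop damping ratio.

ζ = 0.637

Forward path: (34.5 + 4.8s)·1.8/(s(s+1.4)). The closed-loop characteristic equation is s² + (1.4 + 1.8·4.8)s + 1.8·34.5 = 0.
That is s² + 10.04s + 62.1 = 0, so ω_n = 7.88 rad/s and ζ = 10.04/(2·7.88) = 0.637.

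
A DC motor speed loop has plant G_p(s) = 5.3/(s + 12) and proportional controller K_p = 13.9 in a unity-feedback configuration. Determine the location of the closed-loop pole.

s = -85.67

Closed-loop transfer function: T(s) = K_p·G_p(s)/(1 + K_p·G_p(s)) = 73.67/(s + 12 + 73.67) = 73.67/(s + 85.67).
The closed-loop pole is at s = −85.67.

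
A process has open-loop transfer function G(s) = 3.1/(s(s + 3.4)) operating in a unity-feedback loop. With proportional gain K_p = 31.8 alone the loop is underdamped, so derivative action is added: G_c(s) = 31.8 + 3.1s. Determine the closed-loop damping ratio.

ζ = 0.655

Forward path: (31.8 + 3.1s)·3.1/(s(s+3.4)). The closed-loop characteristic equation is s² + (3.4 + 3.1·3.1)s + 3.1·31.8 = 0.
That is s² + 13.01s + 98.58 = 0, so ω_n = 9.929 rad/s and ζ = 13.01/(2·9.929) = 0.6552.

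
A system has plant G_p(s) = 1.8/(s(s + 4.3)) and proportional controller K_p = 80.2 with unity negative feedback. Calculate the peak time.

The closed-loop denominator s² + 4.3s + 144.4 gives ω_n = √144.4 = 12.01 and ζ = 4.3/(2ω_n) = 0.1789.
Damped frequency ω_d = ω_n√(1−ζ²) = 11.82 rad/s, so peak time T_p = π/ω_d = 0.266 s.

T_p = 0.266 s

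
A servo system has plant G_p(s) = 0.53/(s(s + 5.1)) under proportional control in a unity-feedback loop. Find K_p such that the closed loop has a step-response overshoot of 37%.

K_p = 135

From %OS = 100·exp(−πζ/√(1−ζ²)) = 37%, ζ = −ln(0.37)/√(π²+ln²(0.37)) = 0.3017.
Characteristic equation s² + 5.1s + 0.53K_p = 0 gives ζ = 5.1/(2√(0.53K_p)).
Setting ζ = 0.3017: √(0.53K_p) = 5.1/(2·0.3017) = 8.451, so K_p = 71.42/0.53 = 135.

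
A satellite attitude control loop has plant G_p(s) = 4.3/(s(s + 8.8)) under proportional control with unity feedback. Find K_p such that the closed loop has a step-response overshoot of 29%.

K_p = 33.5

From %OS = 100·exp(−πζ/√(1−ζ²)) = 29%, ζ = −ln(0.29)/√(π²+ln²(0.29)) = 0.3666.
Characteristic equation s² + 8.8s + 4.3K_p = 0 gives ζ = 8.8/(2√(4.3K_p)).
Setting ζ = 0.3666: √(4.3K_p) = 8.8/(2·0.3666) = 12, so K_p = 144.1/4.3 = 33.5.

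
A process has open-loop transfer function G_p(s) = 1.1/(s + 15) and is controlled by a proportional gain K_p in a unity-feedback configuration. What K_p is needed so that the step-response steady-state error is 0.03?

For a type-0 loop with proportional control, e_ss = 1/(1 + K_p·G_p(0)).
G_p(0) = 0.07333. Require 1/(1 + K_p·0.07333) = 0.03, so 1 + 0.07333·K_p = 33.33.
K_p = (33.33 − 1)/0.07333 = 441.

K_p = 441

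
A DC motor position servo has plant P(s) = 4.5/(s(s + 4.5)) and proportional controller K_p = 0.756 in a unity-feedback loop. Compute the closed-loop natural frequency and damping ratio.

With unity feedback the closed-loop characteristic equation is s² + 4.5s + 0.756·4.5 = s² + 4.5s + 3.402 = 0.
Matching s² + 2ζω_n s + ω_n²: ω_n = √3.402 = 1.844 rad/s and 2ζω_n = 4.5, so ζ = 4.5/(2·1.844) = 1.22.

ω_n = 1.84 rad/s, ζ = 1.22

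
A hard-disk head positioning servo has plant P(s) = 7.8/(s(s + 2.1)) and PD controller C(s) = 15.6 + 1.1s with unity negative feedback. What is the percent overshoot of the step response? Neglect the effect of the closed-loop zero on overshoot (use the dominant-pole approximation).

17.6%

Forward path: (15.6 + 1.1s)·7.8/(s(s+2.1)). The closed-loop characteristic equation is s² + (2.1 + 7.8·1.1)s + 7.8·15.6 = 0.
That is s² + 10.68s + 121.7 = 0, so ω_n = 11.03 rad/s and ζ = 10.68/(2·11.03) = 0.4841.
%OS = 100·exp(−πζ/√(1−ζ²)) = 17.6%.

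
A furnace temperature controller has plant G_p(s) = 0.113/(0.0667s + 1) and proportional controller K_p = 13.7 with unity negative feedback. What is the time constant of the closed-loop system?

τ = 0.0262 s

Closed loop: T(s) = K_p·G_p/(1+K_p·G_p) = 1.548/(0.0667s + 1 + 1.548), with pole at s = −(1 + 1.548)/0.0667 = −38.2.
Closed-loop time constant τ = 1/38.2 = 0.0262 s.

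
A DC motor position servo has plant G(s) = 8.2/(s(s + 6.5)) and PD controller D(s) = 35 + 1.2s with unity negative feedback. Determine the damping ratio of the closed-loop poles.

ζ = 0.482

Forward path: (35 + 1.2s)·8.2/(s(s+6.5)). The closed-loop characteristic equation is s² + (6.5 + 8.2·1.2)s + 8.2·35 = 0.
That is s² + 16.34s + 287 = 0, so ω_n = 16.94 rad/s and ζ = 16.34/(2·16.94) = 0.4823.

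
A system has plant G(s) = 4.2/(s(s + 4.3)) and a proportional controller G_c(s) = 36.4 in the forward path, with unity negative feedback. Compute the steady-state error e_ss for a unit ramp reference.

The loop has one pole at the origin (type 1). Velocity error constant K_v = lim_{s→0} s·G_c(s)G(s) = 36.4·4.2/4.3 = 35.55.
Steady-state error to a unit ramp: e_ss = 1/K_v = 0.0281.

0.0281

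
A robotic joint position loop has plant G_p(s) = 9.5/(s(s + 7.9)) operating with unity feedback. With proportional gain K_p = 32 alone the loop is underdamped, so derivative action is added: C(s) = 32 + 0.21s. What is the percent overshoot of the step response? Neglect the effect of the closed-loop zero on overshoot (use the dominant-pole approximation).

Forward path: (32 + 0.21s)·9.5/(s(s+7.9)). The closed-loop characteristic equation is s² + (7.9 + 9.5·0.21)s + 9.5·32 = 0.
That is s² + 9.895s + 304 = 0, so ω_n = 17.44 rad/s and ζ = 9.895/(2·17.44) = 0.2838.
%OS = 100·exp(−πζ/√(1−ζ²)) = 39.5%.

39.5%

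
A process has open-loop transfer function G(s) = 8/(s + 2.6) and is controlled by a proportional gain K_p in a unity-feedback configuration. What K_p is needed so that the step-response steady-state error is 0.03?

K_p = 10.5

The loop is type 0, so e_ss(step) = 1/(1 + K_pos) with K_pos = K_p·G(0).
G(0) = 3.077. Require 1/(1 + K_p·3.077) = 0.03, so 1 + 3.077·K_p = 33.33.
K_p = (33.33 − 1)/3.077 = 10.5.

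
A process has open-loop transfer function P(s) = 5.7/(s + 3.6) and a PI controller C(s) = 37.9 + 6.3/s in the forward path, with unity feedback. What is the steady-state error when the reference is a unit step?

The open loop C(s)P(s) has a pole at the origin (type 1), so the static position error constant is infinite and e_ss = 1/(1+∞) = 0.

0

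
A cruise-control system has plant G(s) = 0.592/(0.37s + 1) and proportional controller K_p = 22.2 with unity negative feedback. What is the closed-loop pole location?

s = -38.22

Closed loop: T(s) = K_p·G/(1+K_p·G) = 13.14/(0.37s + 1 + 13.14), with pole at s = −(1 + 13.14)/0.37 = −38.22.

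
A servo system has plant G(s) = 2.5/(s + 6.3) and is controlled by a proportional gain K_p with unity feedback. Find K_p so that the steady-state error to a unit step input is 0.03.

K_p = 81.5

Steady-state error for a unit step on this type-0 loop is 1/(1 + K_p·G(0)).
G(0) = 0.3968. Require 1/(1 + K_p·0.3968) = 0.03, so 1 + 0.3968·K_p = 33.33.
K_p = (33.33 − 1)/0.3968 = 81.5.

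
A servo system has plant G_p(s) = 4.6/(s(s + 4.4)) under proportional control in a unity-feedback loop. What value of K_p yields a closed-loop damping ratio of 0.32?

K_p = 10.3

Closed-loop characteristic equation: s² + 4.4s + K_p·4.6 = 0.
So ω_n = √(4.6K_p) and 2ζω_n = 4.4, giving ζ = 4.4/(2√(4.6K_p)).
Setting ζ = 0.32: √(4.6K_p) = 4.4/(2·0.32) = 6.875, so K_p = 47.27/4.6 = 10.3.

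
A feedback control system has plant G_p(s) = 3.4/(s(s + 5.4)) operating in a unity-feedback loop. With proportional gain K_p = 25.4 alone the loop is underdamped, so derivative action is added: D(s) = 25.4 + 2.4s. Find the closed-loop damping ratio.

Forward path: (25.4 + 2.4s)·3.4/(s(s+5.4)). The closed-loop characteristic equation is s² + (5.4 + 3.4·2.4)s + 3.4·25.4 = 0.
That is s² + 13.56s + 86.36 = 0, so ω_n = 9.293 rad/s and ζ = 13.56/(2·9.293) = 0.7296.

ζ = 0.73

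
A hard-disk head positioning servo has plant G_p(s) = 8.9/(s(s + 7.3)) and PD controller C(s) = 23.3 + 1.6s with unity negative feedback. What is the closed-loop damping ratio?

ζ = 0.748

Forward path: (23.3 + 1.6s)·8.9/(s(s+7.3)). The closed-loop characteristic equation is s² + (7.3 + 8.9·1.6)s + 8.9·23.3 = 0.
That is s² + 21.54s + 207.4 = 0, so ω_n = 14.4 rad/s and ζ = 21.54/(2·14.4) = 0.7479.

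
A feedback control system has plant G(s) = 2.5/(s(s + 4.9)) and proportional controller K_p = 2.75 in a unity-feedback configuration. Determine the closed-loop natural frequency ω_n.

1 + K_p·G(s) = 0 gives s² + 4.9s + 6.875 = 0.
So ω_n² = 6.875 ⇒ ω_n = 2.622 rad/s, and ζ = 4.9/(2ω_n) = 0.934.

ω_n = 2.62 rad/s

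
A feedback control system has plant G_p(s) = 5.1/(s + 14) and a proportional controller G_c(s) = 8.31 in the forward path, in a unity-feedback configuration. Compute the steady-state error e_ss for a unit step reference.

0.248

The loop is type 0. Static position error constant K_pos = G_c(0)·G_p(0) = 8.31·0.3643 = 3.027.
Steady-state error to a unit step: e_ss = 1/(1+K_pos) = 1/4.027 = 0.248.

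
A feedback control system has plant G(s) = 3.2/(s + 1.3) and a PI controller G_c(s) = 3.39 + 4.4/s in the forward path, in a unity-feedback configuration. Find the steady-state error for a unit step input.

The open loop G_c(s)G(s) has a pole at the origin (type 1), so the static position error constant is infinite and e_ss = 1/(1+∞) = 0.

0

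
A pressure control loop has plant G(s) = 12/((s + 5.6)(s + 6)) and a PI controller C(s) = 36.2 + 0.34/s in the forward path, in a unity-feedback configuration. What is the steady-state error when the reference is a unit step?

The open loop C(s)G(s) has a pole at the origin (type 1), so the static position error constant is infinite and e_ss = 1/(1+∞) = 0.

0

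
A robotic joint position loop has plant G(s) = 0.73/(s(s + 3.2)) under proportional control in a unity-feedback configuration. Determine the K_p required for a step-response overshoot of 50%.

From %OS = 100·exp(−πζ/√(1−ζ²)) = 50%, ζ = −ln(0.5)/√(π²+ln²(0.5)) = 0.2155.
Characteristic equation s² + 3.2s + 0.73K_p = 0 gives ζ = 3.2/(2√(0.73K_p)).
Setting ζ = 0.2155: √(0.73K_p) = 3.2/(2·0.2155) = 7.426, so K_p = 55.15/0.73 = 75.5.

K_p = 75.5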